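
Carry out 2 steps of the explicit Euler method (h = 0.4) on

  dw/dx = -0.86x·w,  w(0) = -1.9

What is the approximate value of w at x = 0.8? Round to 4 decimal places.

Euler: w_{n+1} = w_n + h·f(x_n, w_n).
x=0.000000, w=-1.900000: f=0.000000 → w ← -1.900000 + 0.4·0.000000 = -1.900000
x=0.400000, w=-1.900000: f=0.653600 → w ← -1.900000 + 0.4·0.653600 = -1.638560
w(0.8) ≈ -1.6386

-1.6386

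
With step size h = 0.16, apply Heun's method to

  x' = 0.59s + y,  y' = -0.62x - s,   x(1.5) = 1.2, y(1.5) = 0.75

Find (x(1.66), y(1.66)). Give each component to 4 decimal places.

1.4404, 0.3652

Heun on (x,y): k1 = f(s_n, state_n); k2 = f(s_n + h, state_n + h·k1); state_{n+1} = state_n + (h/2)·(k1 + k2).
1.500000: (1.200000, 0.750000)
  k1 = (1.635000, -2.244000)
  predictor → (1.461600, 0.390960)
  k2 = (1.370360, -2.566192)
  → (1.440429, 0.365185)
(x(1.66), y(1.66)) ≈ (1.4404, 0.3652)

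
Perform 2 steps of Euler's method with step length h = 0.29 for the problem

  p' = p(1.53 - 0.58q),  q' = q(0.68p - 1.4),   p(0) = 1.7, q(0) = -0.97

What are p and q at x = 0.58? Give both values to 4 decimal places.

4.3578, -1.0210

Euler on (p,q): p_{n+1} = p_n + h·p', q_{n+1} = q_n + h·q'.
0.000000: (1.700000, -0.970000); f=(3.557420, 0.236680) → (2.731652, -0.901363)
0.290000: (2.731652, -0.901363); f=(5.607509, -0.412394) → (4.357829, -1.020957)
(p(0.58), q(0.58)) ≈ (4.3578, -1.0210)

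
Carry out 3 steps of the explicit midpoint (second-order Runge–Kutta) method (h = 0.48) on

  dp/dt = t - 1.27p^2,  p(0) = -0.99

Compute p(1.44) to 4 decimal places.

-231.7329

Midpoint: k1 = f(t_n, p_n); k2 = f(t_n + h/2, p_n + (h/2)·k1); p_{n+1} = p_n + h·k2.
t=0.000000, p=-0.990000:
  k1 = f(0.000000, -0.990000) = -1.244727
  k2 = f(0.240000, -1.288734) = -1.869262
  p ← -0.990000 + 0.48·(-1.869262) = -1.887246
t=0.480000, p=-1.887246:
  k1 = f(0.480000, -1.887246) = -4.043356
  k2 = f(0.720000, -2.857651) = -9.651037
  p ← -1.887246 + 0.48·(-9.651037) = -6.519744
t=0.960000, p=-6.519744:
  k1 = f(0.960000, -6.519744) = -53.023966
  k2 = f(1.200000, -19.245496) = -469.194159
  p ← -6.519744 + 0.48·(-469.194159) = -231.732940
p(1.44) ≈ -231.7329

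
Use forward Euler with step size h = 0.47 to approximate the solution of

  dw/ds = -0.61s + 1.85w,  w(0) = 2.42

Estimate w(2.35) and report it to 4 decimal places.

52.1470

Euler: w_{n+1} = w_n + h·f(s_n, w_n).
s=0.000000, w=2.420000: f=4.477000 → w ← 2.420000 + 0.47·4.477000 = 4.524190
s=0.470000, w=4.524190: f=8.083051 → w ← 4.524190 + 0.47·8.083051 = 8.323224
s=0.940000, w=8.323224: f=14.824565 → w ← 8.323224 + 0.47·14.824565 = 15.290770
s=1.410000, w=15.290770: f=27.427824 → w ← 15.290770 + 0.47·27.427824 = 28.181847
s=1.880000, w=28.181847: f=50.989617 → w ← 28.181847 + 0.47·50.989617 = 52.146967
w(2.35) ≈ 52.1470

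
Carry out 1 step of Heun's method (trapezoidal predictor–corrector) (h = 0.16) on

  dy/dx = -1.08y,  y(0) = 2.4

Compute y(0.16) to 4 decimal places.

2.0211

Heun: k1 = f(x_n, y_n); k2 = f(x_n + h, y_n + h·k1); y_{n+1} = y_n + (h/2)·(k1 + k2).
x=0.000000, y=2.400000:
  k1 = f(0.000000, 2.400000) = -2.592000
  k2 = f(0.160000, 1.985280) = -2.144102
  y ← 2.400000 + (0.16/2)·(-2.592000 + (-2.144102)) = 2.021112
y(0.16) ≈ 2.0211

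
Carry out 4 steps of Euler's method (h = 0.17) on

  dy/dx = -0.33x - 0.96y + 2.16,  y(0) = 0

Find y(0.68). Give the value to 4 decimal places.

1.0955

Euler: y_{n+1} = y_n + h·f(x_n, y_n).
x=0.000000, y=0.000000: f=2.160000 → y ← 0.000000 + 0.17·2.160000 = 0.367200
x=0.170000, y=0.367200: f=1.751388 → y ← 0.367200 + 0.17·1.751388 = 0.664936
x=0.340000, y=0.664936: f=1.409461 → y ← 0.664936 + 0.17·1.409461 = 0.904544
x=0.510000, y=0.904544: f=1.123337 → y ← 0.904544 + 0.17·1.123337 = 1.095512
y(0.68) ≈ 1.0955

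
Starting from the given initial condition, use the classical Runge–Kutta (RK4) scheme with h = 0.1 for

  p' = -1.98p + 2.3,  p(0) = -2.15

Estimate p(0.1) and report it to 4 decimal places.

RK4: k1 = f(t_n, p_n); k2 = f(t_n + h/2, p_n + (h/2)·k1); k3 = f(t_n + h/2, p_n + (h/2)·k2); k4 = f(t_n + h, p_n + h·k3); p_{n+1} = p_n + (h/6)·(k1 + 2k2 + 2k3 + k4).
t=0.000000, p=-2.150000:
  k1 = f(0.000000, -2.150000) = 6.557000
  k2 = f(0.050000, -1.822150) = 5.907857
  k3 = f(0.050000, -1.854607) = 5.972122
  k4 = f(0.100000, -1.552788) = 5.374520
  p ← -2.150000 + (0.1/6)·(k1 + 2k2 + 2k3 + k4) = -1.555142
p(0.1) ≈ -1.5551

-1.5551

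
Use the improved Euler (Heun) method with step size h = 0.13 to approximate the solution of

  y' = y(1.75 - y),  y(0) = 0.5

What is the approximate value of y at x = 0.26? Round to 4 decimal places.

Heun: k1 = f(x_n, y_n); k2 = f(x_n + h, y_n + h·k1); y_{n+1} = y_n + (h/2)·(k1 + k2).
x=0.000000, y=0.500000:
  k1 = f(0.000000, 0.500000) = 0.625000
  k2 = f(0.130000, 0.581250) = 0.679336
  y ← 0.500000 + (0.13/2)·(0.625000 + 0.679336) = 0.584782
x=0.130000, y=0.584782:
  k1 = f(0.130000, 0.584782) = 0.681398
  k2 = f(0.260000, 0.673364) = 0.724968
  y ← 0.584782 + (0.13/2)·(0.681398 + 0.724968) = 0.676196
y(0.26) ≈ 0.6762

0.6762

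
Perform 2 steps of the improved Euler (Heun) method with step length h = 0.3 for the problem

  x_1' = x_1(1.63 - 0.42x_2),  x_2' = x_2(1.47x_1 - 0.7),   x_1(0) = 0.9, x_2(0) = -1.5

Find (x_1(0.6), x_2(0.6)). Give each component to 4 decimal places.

Heun on (x_1,x_2): k1 = f(s_n, state_n); k2 = f(s_n + h, state_n + h·k1); state_{n+1} = state_n + (h/2)·(k1 + k2).
0.000000: (0.900000, -1.500000)
  k1 = (2.034000, -0.934500)
  predictor → (1.510200, -1.780350)
  k2 = (3.590874, -2.706121)
  → (1.743731, -2.046093)
0.300000: (1.743731, -2.046093)
  k1 = (4.340773, -3.812454)
  predictor → (3.045963, -3.189829)
  k2 = (9.045682, -12.049789)
  → (3.751699, -4.425430)
(x_1(0.6), x_2(0.6)) ≈ (3.7517, -4.4254)

3.7517, -4.4254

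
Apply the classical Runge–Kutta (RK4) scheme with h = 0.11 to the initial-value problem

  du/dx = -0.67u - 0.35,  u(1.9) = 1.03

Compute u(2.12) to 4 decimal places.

0.8172

RK4: k1 = f(x_n, u_n); k2 = f(x_n + h/2, u_n + (h/2)·k1); k3 = f(x_n + h/2, u_n + (h/2)·k2); k4 = f(x_n + h, u_n + h·k3); u_{n+1} = u_n + (h/6)·(k1 + 2k2 + 2k3 + k4).
x=1.900000, u=1.030000:
  k1 = f(1.900000, 1.030000) = -1.040100
  k2 = f(1.955000, 0.972795) = -1.001772
  k3 = f(1.955000, 0.974903) = -1.003185
  k4 = f(2.010000, 0.919650) = -0.966165
  u ← 1.030000 + (0.11/6)·(k1 + 2k2 + 2k3 + k4) = 0.919703
x=2.010000, u=0.919703:
  k1 = f(2.010000, 0.919703) = -0.966201
  k2 = f(2.065000, 0.866562) = -0.930597
  k3 = f(2.065000, 0.868521) = -0.931909
  k4 = f(2.120000, 0.817193) = -0.897520
  u ← 0.919703 + (0.11/6)·(k1 + 2k2 + 2k3 + k4) = 0.817243
u(2.12) ≈ 0.8172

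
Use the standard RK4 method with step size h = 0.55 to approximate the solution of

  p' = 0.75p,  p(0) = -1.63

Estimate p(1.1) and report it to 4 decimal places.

RK4: k1 = f(x_n, p_n); k2 = f(x_n + h/2, p_n + (h/2)·k1); k3 = f(x_n + h/2, p_n + (h/2)·k2); k4 = f(x_n + h, p_n + h·k3); p_{n+1} = p_n + (h/6)·(k1 + 2k2 + 2k3 + k4).
x=0.000000, p=-1.630000:
  k1 = f(0.000000, -1.630000) = -1.222500
  k2 = f(0.275000, -1.966187) = -1.474641
  k3 = f(0.275000, -2.035526) = -1.526645
  k4 = f(0.550000, -2.469655) = -1.852241
  p ← -1.630000 + (0.55/6)·(k1 + 2k2 + 2k3 + k4) = -2.462087
x=0.550000, p=-2.462087:
  k1 = f(0.550000, -2.462087) = -1.846565
  k2 = f(0.825000, -2.969892) = -2.227419
  k3 = f(0.825000, -3.074627) = -2.305970
  k4 = f(1.100000, -3.730371) = -2.797778
  p ← -2.462087 + (0.55/6)·(k1 + 2k2 + 2k3 + k4) = -3.718940
p(1.1) ≈ -3.7189

-3.7189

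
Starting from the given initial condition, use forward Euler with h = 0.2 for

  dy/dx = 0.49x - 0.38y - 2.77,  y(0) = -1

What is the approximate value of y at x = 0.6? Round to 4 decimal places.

-2.2705

Euler: y_{n+1} = y_n + h·f(x_n, y_n).
x=0.000000, y=-1.000000: f=-2.390000 → y ← -1.000000 + 0.2·(-2.390000) = -1.478000
x=0.200000, y=-1.478000: f=-2.110360 → y ← -1.478000 + 0.2·(-2.110360) = -1.900072
x=0.400000, y=-1.900072: f=-1.851973 → y ← -1.900072 + 0.2·(-1.851973) = -2.270467
y(0.6) ≈ -2.2705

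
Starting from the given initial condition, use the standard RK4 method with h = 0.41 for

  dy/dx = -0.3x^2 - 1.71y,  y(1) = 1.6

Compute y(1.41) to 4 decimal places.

RK4: k1 = f(x_n, y_n); k2 = f(x_n + h/2, y_n + (h/2)·k1); k3 = f(x_n + h/2, y_n + (h/2)·k2); k4 = f(x_n + h, y_n + h·k3); y_{n+1} = y_n + (h/6)·(k1 + 2k2 + 2k3 + k4).
x=1.000000, y=1.600000:
  k1 = f(1.000000, 1.600000) = -3.036000
  k2 = f(1.205000, 0.977620) = -2.107338
  k3 = f(1.205000, 1.167996) = -2.432880
  k4 = f(1.410000, 0.602519) = -1.626738
  y ← 1.600000 + (0.41/6)·(k1 + 2k2 + 2k3 + k4) = 0.660883
y(1.41) ≈ 0.6609

0.6609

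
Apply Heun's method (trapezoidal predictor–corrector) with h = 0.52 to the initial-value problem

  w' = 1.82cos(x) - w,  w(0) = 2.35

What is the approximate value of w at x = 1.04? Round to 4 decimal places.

1.7184

Heun: k1 = f(x_n, w_n); k2 = f(x_n + h, w_n + h·k1); w_{n+1} = w_n + (h/2)·(k1 + k2).
x=0.000000, w=2.350000:
  k1 = f(0.000000, 2.350000) = -0.530000
  k2 = f(0.520000, 2.074400) = -0.494969
  w ← 2.350000 + (0.52/2)·(-0.530000 + (-0.494969)) = 2.083508
x=0.520000, w=2.083508:
  k1 = f(0.520000, 2.083508) = -0.504077
  k2 = f(1.040000, 1.821388) = -0.900067
  w ← 2.083508 + (0.52/2)·(-0.504077 + (-0.900067)) = 1.718431
w(1.04) ≈ 1.7184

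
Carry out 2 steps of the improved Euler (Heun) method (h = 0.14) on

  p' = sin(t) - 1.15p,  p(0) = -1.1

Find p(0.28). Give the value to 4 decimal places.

-0.7626

Heun: k1 = f(t_n, p_n); k2 = f(t_n + h, p_n + h·k1); p_{n+1} = p_n + (h/2)·(k1 + k2).
t=0.000000, p=-1.100000:
  k1 = f(0.000000, -1.100000) = 1.265000
  k2 = f(0.140000, -0.922900) = 1.200878
  p ← -1.100000 + (0.14/2)·(1.265000 + 1.200878) = -0.927389
t=0.140000, p=-0.927389:
  k1 = f(0.140000, -0.927389) = 1.206040
  k2 = f(0.280000, -0.758543) = 1.148680
  p ← -0.927389 + (0.14/2)·(1.206040 + 1.148680) = -0.762558
p(0.28) ≈ -0.7626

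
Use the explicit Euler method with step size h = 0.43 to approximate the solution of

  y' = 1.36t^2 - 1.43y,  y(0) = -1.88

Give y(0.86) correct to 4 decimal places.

-0.1707

Euler: y_{n+1} = y_n + h·f(t_n, y_n).
t=0.000000, y=-1.880000: f=2.688400 → y ← -1.880000 + 0.43·2.688400 = -0.723988
t=0.430000, y=-0.723988: f=1.286767 → y ← -0.723988 + 0.43·1.286767 = -0.170678
y(0.86) ≈ -0.1707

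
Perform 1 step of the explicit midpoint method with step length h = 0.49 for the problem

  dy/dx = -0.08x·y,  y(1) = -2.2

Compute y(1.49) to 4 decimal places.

Midpoint: k1 = f(x_n, y_n); k2 = f(x_n + h/2, y_n + (h/2)·k1); y_{n+1} = y_n + h·k2.
x=1.000000, y=-2.200000:
  k1 = f(1.000000, -2.200000) = 0.176000
  k2 = f(1.245000, -2.156880) = 0.214825
  y ← -2.200000 + 0.49·0.214825 = -2.094736
y(1.49) ≈ -2.0947

-2.0947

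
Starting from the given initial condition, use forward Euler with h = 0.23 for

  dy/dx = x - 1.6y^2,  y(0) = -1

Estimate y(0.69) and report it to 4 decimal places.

Euler: y_{n+1} = y_n + h·f(x_n, y_n).
x=0.000000, y=-1.000000: f=-1.600000 → y ← -1.000000 + 0.23·(-1.600000) = -1.368000
x=0.230000, y=-1.368000: f=-2.764278 → y ← -1.368000 + 0.23·(-2.764278) = -2.003784
x=0.460000, y=-2.003784: f=-5.964241 → y ← -2.003784 + 0.23·(-5.964241) = -3.375559
y(0.69) ≈ -3.3756

-3.3756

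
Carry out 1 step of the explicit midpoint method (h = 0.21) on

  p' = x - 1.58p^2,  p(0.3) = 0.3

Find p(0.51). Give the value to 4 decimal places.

0.3518

Midpoint: k1 = f(x_n, p_n); k2 = f(x_n + h/2, p_n + (h/2)·k1); p_{n+1} = p_n + h·k2.
x=0.300000, p=0.300000:
  k1 = f(0.300000, 0.300000) = 0.157800
  k2 = f(0.405000, 0.316569) = 0.246659
  p ← 0.300000 + 0.21·0.246659 = 0.351798
p(0.51) ≈ 0.3518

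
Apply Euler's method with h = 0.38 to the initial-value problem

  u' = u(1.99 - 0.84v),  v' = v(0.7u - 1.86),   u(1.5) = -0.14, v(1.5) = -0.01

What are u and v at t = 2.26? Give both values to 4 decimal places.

-0.4328, -0.0006

Euler on (u,v): u_{n+1} = u_n + h·u', v_{n+1} = v_n + h·v'.
1.500000: (-0.140000, -0.010000); f=(-0.279776, 0.019580) → (-0.246315, -0.002560)
1.880000: (-0.246315, -0.002560); f=(-0.490696, 0.005202) → (-0.432779, -0.000583)
(u(2.26), v(2.26)) ≈ (-0.4328, -0.0006)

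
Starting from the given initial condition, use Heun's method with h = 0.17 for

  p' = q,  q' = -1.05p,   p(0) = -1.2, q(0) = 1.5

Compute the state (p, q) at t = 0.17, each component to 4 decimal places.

-0.9268, 1.6914

Heun on (p,q): k1 = f(t_n, state_n); k2 = f(t_n + h, state_n + h·k1); state_{n+1} = state_n + (h/2)·(k1 + k2).
0.000000: (-1.200000, 1.500000)
  k1 = (1.500000, 1.260000)
  predictor → (-0.945000, 1.714200)
  k2 = (1.714200, 0.992250)
  → (-0.926793, 1.691441)
(p(0.17), q(0.17)) ≈ (-0.9268, 1.6914)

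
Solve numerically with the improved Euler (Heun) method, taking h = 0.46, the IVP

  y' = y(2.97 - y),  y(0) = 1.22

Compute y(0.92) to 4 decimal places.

2.5402

Heun: k1 = f(x_n, y_n); k2 = f(x_n + h, y_n + h·k1); y_{n+1} = y_n + (h/2)·(k1 + k2).
x=0.000000, y=1.220000:
  k1 = f(0.000000, 1.220000) = 2.135000
  k2 = f(0.460000, 2.202100) = 1.690993
  y ← 1.220000 + (0.46/2)·(2.135000 + 1.690993) = 2.099978
x=0.460000, y=2.099978:
  k1 = f(0.460000, 2.099978) = 1.827027
  k2 = f(0.920000, 2.940411) = 0.087005
  y ← 2.099978 + (0.46/2)·(1.827027 + 0.087005) = 2.540206
y(0.92) ≈ 2.5402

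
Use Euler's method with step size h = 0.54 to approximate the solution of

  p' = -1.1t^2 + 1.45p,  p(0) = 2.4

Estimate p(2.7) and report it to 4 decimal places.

34.5129

Euler: p_{n+1} = p_n + h·f(t_n, p_n).
t=0.000000, p=2.400000: f=3.480000 → p ← 2.400000 + 0.54·3.480000 = 4.279200
t=0.540000, p=4.279200: f=5.884080 → p ← 4.279200 + 0.54·5.884080 = 7.456603
t=1.080000, p=7.456603: f=9.529035 → p ← 7.456603 + 0.54·9.529035 = 12.602282
t=1.620000, p=12.602282: f=15.386469 → p ← 12.602282 + 0.54·15.386469 = 20.910975
t=2.160000, p=20.910975: f=25.188754 → p ← 20.910975 + 0.54·25.188754 = 34.512902
p(2.7) ≈ 34.5129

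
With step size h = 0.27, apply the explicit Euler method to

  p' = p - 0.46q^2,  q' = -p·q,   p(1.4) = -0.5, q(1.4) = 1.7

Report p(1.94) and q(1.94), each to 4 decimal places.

-1.7247, 2.4473

Euler on (p,q): p_{n+1} = p_n + h·p', q_{n+1} = q_n + h·q'.
1.400000: (-0.500000, 1.700000); f=(-1.829400, 0.850000) → (-0.993938, 1.929500)
1.670000: (-0.993938, 1.929500); f=(-2.706504, 1.917803) → (-1.724694, 2.447307)
(p(1.94), q(1.94)) ≈ (-1.7247, 2.4473)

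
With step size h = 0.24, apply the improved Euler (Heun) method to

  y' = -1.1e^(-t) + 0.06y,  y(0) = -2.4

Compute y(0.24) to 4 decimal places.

Heun: k1 = f(t_n, y_n); k2 = f(t_n + h, y_n + h·k1); y_{n+1} = y_n + (h/2)·(k1 + k2).
t=0.000000, y=-2.400000:
  k1 = f(0.000000, -2.400000) = -1.244000
  k2 = f(0.240000, -2.698560) = -1.027204
  y ← -2.400000 + (0.24/2)·(-1.244000 + (-1.027204)) = -2.672545
y(0.24) ≈ -2.6725

-2.6725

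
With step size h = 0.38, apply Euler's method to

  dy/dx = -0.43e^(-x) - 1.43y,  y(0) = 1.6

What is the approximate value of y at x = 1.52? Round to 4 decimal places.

Euler: y_{n+1} = y_n + h·f(x_n, y_n).
x=0.000000, y=1.600000: f=-2.718000 → y ← 1.600000 + 0.38·(-2.718000) = 0.567160
x=0.380000, y=0.567160: f=-1.105099 → y ← 0.567160 + 0.38·(-1.105099) = 0.147222
x=0.760000, y=0.147222: f=-0.411624 → y ← 0.147222 + 0.38·(-0.411624) = -0.009195
x=1.140000, y=-0.009195: f=-0.124373 → y ← -0.009195 + 0.38·(-0.124373) = -0.056457
y(1.52) ≈ -0.0565

-0.0565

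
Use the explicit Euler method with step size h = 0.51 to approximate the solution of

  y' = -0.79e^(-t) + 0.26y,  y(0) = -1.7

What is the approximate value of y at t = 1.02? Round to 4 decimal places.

Euler: y_{n+1} = y_n + h·f(t_n, y_n).
t=0.000000, y=-1.700000: f=-1.232000 → y ← -1.700000 + 0.51·(-1.232000) = -2.328320
t=0.510000, y=-2.328320: f=-1.079755 → y ← -2.328320 + 0.51·(-1.079755) = -2.878995
y(1.02) ≈ -2.8790

-2.8790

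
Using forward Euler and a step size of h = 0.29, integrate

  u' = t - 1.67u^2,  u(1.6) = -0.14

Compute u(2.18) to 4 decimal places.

0.8147

Euler: u_{n+1} = u_n + h·f(t_n, u_n).
t=1.600000, u=-0.140000: f=1.567268 → u ← -0.140000 + 0.29·1.567268 = 0.314508
t=1.890000, u=0.314508: f=1.724812 → u ← 0.314508 + 0.29·1.724812 = 0.814703
u(2.18) ≈ 0.8147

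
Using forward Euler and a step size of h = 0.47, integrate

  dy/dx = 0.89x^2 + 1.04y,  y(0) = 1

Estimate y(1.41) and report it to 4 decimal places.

Euler: y_{n+1} = y_n + h·f(x_n, y_n).
x=0.000000, y=1.000000: f=1.040000 → y ← 1.000000 + 0.47·1.040000 = 1.488800
x=0.470000, y=1.488800: f=1.744953 → y ← 1.488800 + 0.47·1.744953 = 2.308928
x=0.940000, y=2.308928: f=3.187689 → y ← 2.308928 + 0.47·3.187689 = 3.807142
y(1.41) ≈ 3.8071

3.8071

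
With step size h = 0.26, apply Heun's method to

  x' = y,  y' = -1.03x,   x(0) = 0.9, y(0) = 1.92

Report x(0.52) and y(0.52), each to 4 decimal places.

1.7394, 1.1897

Heun on (x,y): k1 = f(t_n, state_n); k2 = f(t_n + h, state_n + h·k1); state_{n+1} = state_n + (h/2)·(k1 + k2).
0.000000: (0.900000, 1.920000)
  k1 = (1.920000, -0.927000)
  predictor → (1.399200, 1.678980)
  k2 = (1.678980, -1.441176)
  → (1.367867, 1.612137)
0.260000: (1.367867, 1.612137)
  k1 = (1.612137, -1.408903)
  predictor → (1.787023, 1.245822)
  k2 = (1.245822, -1.840634)
  → (1.739402, 1.189697)
(x(0.52), y(0.52)) ≈ (1.7394, 1.1897)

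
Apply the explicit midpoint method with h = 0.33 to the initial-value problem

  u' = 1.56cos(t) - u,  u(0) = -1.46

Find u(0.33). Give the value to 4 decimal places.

Midpoint: k1 = f(t_n, u_n); k2 = f(t_n + h/2, u_n + (h/2)·k1); u_{n+1} = u_n + h·k2.
t=0.000000, u=-1.460000:
  k1 = f(0.000000, -1.460000) = 3.020000
  k2 = f(0.165000, -0.961700) = 2.500513
  u ← -1.460000 + 0.33·2.500513 = -0.634831
u(0.33) ≈ -0.6348

-0.6348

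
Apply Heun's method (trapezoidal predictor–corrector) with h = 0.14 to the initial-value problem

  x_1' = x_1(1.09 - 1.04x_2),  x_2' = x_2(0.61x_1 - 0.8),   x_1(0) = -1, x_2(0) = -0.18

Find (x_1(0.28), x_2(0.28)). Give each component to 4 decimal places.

-1.4139, -0.1178

Heun on (x_1,x_2): k1 = f(t_n, state_n); k2 = f(t_n + h, state_n + h·k1); state_{n+1} = state_n + (h/2)·(k1 + k2).
0.000000: (-1.000000, -0.180000)
  k1 = (-1.277200, 0.253800)
  predictor → (-1.178808, -0.144468)
  k2 = (-1.462013, 0.219457)
  → (-1.191745, -0.146872)
0.140000: (-1.191745, -0.146872)
  k1 = (-1.481037, 0.224268)
  predictor → (-1.399090, -0.115474)
  k2 = (-1.693030, 0.190931)
  → (-1.413930, -0.117808)
(x_1(0.28), x_2(0.28)) ≈ (-1.4139, -0.1178)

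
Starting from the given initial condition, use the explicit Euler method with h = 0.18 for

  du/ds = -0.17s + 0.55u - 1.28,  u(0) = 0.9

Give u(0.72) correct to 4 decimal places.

Euler: u_{n+1} = u_n + h·f(s_n, u_n).
s=0.000000, u=0.900000: f=-0.785000 → u ← 0.900000 + 0.18·(-0.785000) = 0.758700
s=0.180000, u=0.758700: f=-0.893315 → u ← 0.758700 + 0.18·(-0.893315) = 0.597903
s=0.360000, u=0.597903: f=-1.012353 → u ← 0.597903 + 0.18·(-1.012353) = 0.415680
s=0.540000, u=0.415680: f=-1.143176 → u ← 0.415680 + 0.18·(-1.143176) = 0.209908
u(0.72) ≈ 0.2099

0.2099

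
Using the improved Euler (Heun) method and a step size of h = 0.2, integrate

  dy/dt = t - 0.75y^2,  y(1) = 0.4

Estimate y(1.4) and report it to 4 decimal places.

Heun: k1 = f(t_n, y_n); k2 = f(t_n + h, y_n + h·k1); y_{n+1} = y_n + (h/2)·(k1 + k2).
t=1.000000, y=0.400000:
  k1 = f(1.000000, 0.400000) = 0.880000
  k2 = f(1.200000, 0.576000) = 0.951168
  y ← 0.400000 + (0.2/2)·(0.880000 + 0.951168) = 0.583117
t=1.200000, y=0.583117:
  k1 = f(1.200000, 0.583117) = 0.944981
  k2 = f(1.400000, 0.772113) = 0.952881
  y ← 0.583117 + (0.2/2)·(0.944981 + 0.952881) = 0.772903
y(1.4) ≈ 0.7729

0.7729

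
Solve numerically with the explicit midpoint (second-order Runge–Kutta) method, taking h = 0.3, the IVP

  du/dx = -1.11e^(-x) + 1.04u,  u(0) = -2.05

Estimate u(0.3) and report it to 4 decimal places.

Midpoint: k1 = f(x_n, u_n); k2 = f(x_n + h/2, u_n + (h/2)·k1); u_{n+1} = u_n + h·k2.
x=0.000000, u=-2.050000:
  k1 = f(0.000000, -2.050000) = -3.242000
  k2 = f(0.150000, -2.536300) = -3.593138
  u ← -2.050000 + 0.3·(-3.593138) = -3.127941
u(0.3) ≈ -3.1279

-3.1279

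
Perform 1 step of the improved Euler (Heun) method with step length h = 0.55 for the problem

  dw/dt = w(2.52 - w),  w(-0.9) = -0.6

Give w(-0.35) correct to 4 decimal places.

-2.9744

Heun: k1 = f(t_n, w_n); k2 = f(t_n + h, w_n + h·k1); w_{n+1} = w_n + (h/2)·(k1 + k2).
t=-0.900000, w=-0.600000:
  k1 = f(-0.900000, -0.600000) = -1.872000
  k2 = f(-0.350000, -1.629600) = -6.762188
  w ← -0.600000 + (0.55/2)·(-1.872000 + (-6.762188)) = -2.974402
w(-0.35) ≈ -2.9744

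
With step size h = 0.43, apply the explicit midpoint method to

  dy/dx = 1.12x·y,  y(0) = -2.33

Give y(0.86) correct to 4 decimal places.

-3.4527

Midpoint: k1 = f(x_n, y_n); k2 = f(x_n + h/2, y_n + (h/2)·k1); y_{n+1} = y_n + h·k2.
x=0.000000, y=-2.330000:
  k1 = f(0.000000, -2.330000) = 0.000000
  k2 = f(0.215000, -2.330000) = -0.561064
  y ← -2.330000 + 0.43·(-0.561064) = -2.571258
x=0.430000, y=-2.571258:
  k1 = f(0.430000, -2.571258) = -1.238318
  k2 = f(0.645000, -2.837496) = -2.049807
  y ← -2.571258 + 0.43·(-2.049807) = -3.452675
y(0.86) ≈ -3.4527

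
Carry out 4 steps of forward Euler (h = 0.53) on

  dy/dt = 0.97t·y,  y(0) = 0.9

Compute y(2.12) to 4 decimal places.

3.2156

Euler: y_{n+1} = y_n + h·f(t_n, y_n).
t=0.000000, y=0.900000: f=0.000000 → y ← 0.900000 + 0.53·0.000000 = 0.900000
t=0.530000, y=0.900000: f=0.462690 → y ← 0.900000 + 0.53·0.462690 = 1.145226
t=1.060000, y=1.145226: f=1.177521 → y ← 1.145226 + 0.53·1.177521 = 1.769312
t=1.590000, y=1.769312: f=2.728810 → y ← 1.769312 + 0.53·2.728810 = 3.215581
y(2.12) ≈ 3.2156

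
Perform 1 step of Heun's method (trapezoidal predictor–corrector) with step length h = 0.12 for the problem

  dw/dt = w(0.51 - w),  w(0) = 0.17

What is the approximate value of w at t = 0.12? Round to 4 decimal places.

0.1770

Heun: k1 = f(t_n, w_n); k2 = f(t_n + h, w_n + h·k1); w_{n+1} = w_n + (h/2)·(k1 + k2).
t=0.000000, w=0.170000:
  k1 = f(0.000000, 0.170000) = 0.057800
  k2 = f(0.120000, 0.176936) = 0.058931
  w ← 0.170000 + (0.12/2)·(0.057800 + 0.058931) = 0.177004
w(0.12) ≈ 0.1770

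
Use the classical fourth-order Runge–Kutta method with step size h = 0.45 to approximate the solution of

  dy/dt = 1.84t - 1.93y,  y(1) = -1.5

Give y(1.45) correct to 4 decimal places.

RK4: k1 = f(t_n, y_n); k2 = f(t_n + h/2, y_n + (h/2)·k1); k3 = f(t_n + h/2, y_n + (h/2)·k2); k4 = f(t_n + h, y_n + h·k3); y_{n+1} = y_n + (h/6)·(k1 + 2k2 + 2k3 + k4).
t=1.000000, y=-1.500000:
  k1 = f(1.000000, -1.500000) = 4.735000
  k2 = f(1.225000, -0.434625) = 3.092826
  k3 = f(1.225000, -0.804114) = 3.805940
  k4 = f(1.450000, 0.212673) = 2.257541
  y ← -1.500000 + (0.45/6)·(k1 + 2k2 + 2k3 + k4) = 0.059256
y(1.45) ≈ 0.0593

0.0593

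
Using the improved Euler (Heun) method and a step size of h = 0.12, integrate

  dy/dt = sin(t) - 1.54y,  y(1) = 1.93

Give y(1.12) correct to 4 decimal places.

1.7015

Heun: k1 = f(t_n, y_n); k2 = f(t_n + h, y_n + h·k1); y_{n+1} = y_n + (h/2)·(k1 + k2).
t=1.000000, y=1.930000:
  k1 = f(1.000000, 1.930000) = -2.130729
  k2 = f(1.120000, 1.674313) = -1.678341
  y ← 1.930000 + (0.12/2)·(-2.130729 + (-1.678341)) = 1.701456
y(1.12) ≈ 1.7015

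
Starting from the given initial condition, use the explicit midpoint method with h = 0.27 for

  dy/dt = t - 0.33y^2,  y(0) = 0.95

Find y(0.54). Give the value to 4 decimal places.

0.9479

Midpoint: k1 = f(t_n, y_n); k2 = f(t_n + h/2, y_n + (h/2)·k1); y_{n+1} = y_n + h·k2.
t=0.000000, y=0.950000:
  k1 = f(0.000000, 0.950000) = -0.297825
  k2 = f(0.135000, 0.909794) = -0.138149
  y ← 0.950000 + 0.27·(-0.138149) = 0.912700
t=0.270000, y=0.912700:
  k1 = f(0.270000, 0.912700) = -0.004897
  k2 = f(0.405000, 0.912039) = 0.130501
  y ← 0.912700 + 0.27·0.130501 = 0.947935
y(0.54) ≈ 0.9479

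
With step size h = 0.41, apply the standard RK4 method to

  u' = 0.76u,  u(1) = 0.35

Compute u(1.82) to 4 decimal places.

0.6527

RK4: k1 = f(x_n, u_n); k2 = f(x_n + h/2, u_n + (h/2)·k1); k3 = f(x_n + h/2, u_n + (h/2)·k2); k4 = f(x_n + h, u_n + h·k3); u_{n+1} = u_n + (h/6)·(k1 + 2k2 + 2k3 + k4).
x=1.000000, u=0.350000:
  k1 = f(1.000000, 0.350000) = 0.266000
  k2 = f(1.205000, 0.404530) = 0.307443
  k3 = f(1.205000, 0.413026) = 0.313900
  k4 = f(1.410000, 0.478699) = 0.363811
  u ← 0.350000 + (0.41/6)·(k1 + 2k2 + 2k3 + k4) = 0.477954
x=1.410000, u=0.477954:
  k1 = f(1.410000, 0.477954) = 0.363245
  k2 = f(1.615000, 0.552419) = 0.419839
  k3 = f(1.615000, 0.564021) = 0.428656
  k4 = f(1.820000, 0.653703) = 0.496814
  u ← 0.477954 + (0.41/6)·(k1 + 2k2 + 2k3 + k4) = 0.652685
u(1.82) ≈ 0.6527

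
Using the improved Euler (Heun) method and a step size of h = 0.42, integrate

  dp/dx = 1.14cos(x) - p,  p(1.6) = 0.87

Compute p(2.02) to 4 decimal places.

0.4733

Heun: k1 = f(x_n, p_n); k2 = f(x_n + h, p_n + h·k1); p_{n+1} = p_n + (h/2)·(k1 + k2).
x=1.600000, p=0.870000:
  k1 = f(1.600000, 0.870000) = -0.903287
  k2 = f(2.020000, 0.490619) = -0.985662
  p ← 0.870000 + (0.42/2)·(-0.903287 + (-0.985662)) = 0.473321
p(2.02) ≈ 0.4733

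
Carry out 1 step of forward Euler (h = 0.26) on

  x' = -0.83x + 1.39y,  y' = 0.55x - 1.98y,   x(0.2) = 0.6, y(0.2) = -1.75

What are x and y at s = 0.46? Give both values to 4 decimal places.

-0.1619, -0.7633

Euler on (x,y): x_{n+1} = x_n + h·x', y_{n+1} = y_n + h·y'.
0.200000: (0.600000, -1.750000); f=(-2.930500, 3.795000) → (-0.161930, -0.763300)
(x(0.46), y(0.46)) ≈ (-0.1619, -0.7633)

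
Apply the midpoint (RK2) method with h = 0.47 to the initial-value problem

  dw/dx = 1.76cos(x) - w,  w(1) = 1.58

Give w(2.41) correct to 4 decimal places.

Midpoint: k1 = f(x_n, w_n); k2 = f(x_n + h/2, w_n + (h/2)·k1); w_{n+1} = w_n + h·k2.
x=1.000000, w=1.580000:
  k1 = f(1.000000, 1.580000) = -0.629068
  k2 = f(1.235000, 1.432169) = -0.852212
  w ← 1.580000 + 0.47·(-0.852212) = 1.179460
x=1.470000, w=1.179460:
  k1 = f(1.470000, 1.179460) = -1.002359
  k2 = f(1.705000, 0.943906) = -1.179396
  w ← 1.179460 + 0.47·(-1.179396) = 0.625144
x=1.940000, w=0.625144:
  k1 = f(1.940000, 0.625144) = -1.260281
  k2 = f(2.175000, 0.328978) = -1.328847
  w ← 0.625144 + 0.47·(-1.328847) = 0.000586
w(2.41) ≈ 0.0006

0.0006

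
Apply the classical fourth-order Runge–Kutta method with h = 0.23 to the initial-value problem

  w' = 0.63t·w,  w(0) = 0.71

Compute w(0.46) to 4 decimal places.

RK4: k1 = f(t_n, w_n); k2 = f(t_n + h/2, w_n + (h/2)·k1); k3 = f(t_n + h/2, w_n + (h/2)·k2); k4 = f(t_n + h, w_n + h·k3); w_{n+1} = w_n + (h/6)·(k1 + 2k2 + 2k3 + k4).
t=0.000000, w=0.710000:
  k1 = f(0.000000, 0.710000) = 0.000000
  k2 = f(0.115000, 0.710000) = 0.051439
  k3 = f(0.115000, 0.715916) = 0.051868
  k4 = f(0.230000, 0.721930) = 0.104608
  w ← 0.710000 + (0.23/6)·(k1 + 2k2 + 2k3 + k4) = 0.721930
t=0.230000, w=0.721930:
  k1 = f(0.230000, 0.721930) = 0.104608
  k2 = f(0.345000, 0.733960) = 0.159526
  k3 = f(0.345000, 0.740276) = 0.160899
  k4 = f(0.460000, 0.758937) = 0.219940
  w ← 0.721930 + (0.23/6)·(k1 + 2k2 + 2k3 + k4) = 0.758937
w(0.46) ≈ 0.7589

0.7589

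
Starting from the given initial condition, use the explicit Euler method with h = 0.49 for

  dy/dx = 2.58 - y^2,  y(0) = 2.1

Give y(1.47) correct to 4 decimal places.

Euler: y_{n+1} = y_n + h·f(x_n, y_n).
x=0.000000, y=2.100000: f=-1.830000 → y ← 2.100000 + 0.49·(-1.830000) = 1.203300
x=0.490000, y=1.203300: f=1.132069 → y ← 1.203300 + 0.49·1.132069 = 1.758014
x=0.980000, y=1.758014: f=-0.510613 → y ← 1.758014 + 0.49·(-0.510613) = 1.507814
y(1.47) ≈ 1.5078

1.5078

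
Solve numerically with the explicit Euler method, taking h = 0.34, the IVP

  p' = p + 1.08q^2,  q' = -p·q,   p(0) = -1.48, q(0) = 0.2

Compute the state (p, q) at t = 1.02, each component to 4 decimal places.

Euler on (p,q): p_{n+1} = p_n + h·p', q_{n+1} = q_n + h·q'.
0.000000: (-1.480000, 0.200000); f=(-1.436800, 0.296000) → (-1.968512, 0.300640)
0.340000: (-1.968512, 0.300640); f=(-1.870897, 0.591813) → (-2.604617, 0.501857)
0.680000: (-2.604617, 0.501857); f=(-2.332608, 1.307144) → (-3.397704, 0.946286)
(p(1.02), q(1.02)) ≈ (-3.3977, 0.9463)

-3.3977, 0.9463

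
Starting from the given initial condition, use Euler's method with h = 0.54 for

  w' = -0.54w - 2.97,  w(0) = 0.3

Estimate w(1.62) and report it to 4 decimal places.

-3.4381

Euler: w_{n+1} = w_n + h·f(x_n, w_n).
x=0.000000, w=0.300000: f=-3.132000 → w ← 0.300000 + 0.54·(-3.132000) = -1.391280
x=0.540000, w=-1.391280: f=-2.218709 → w ← -1.391280 + 0.54·(-2.218709) = -2.589383
x=1.080000, w=-2.589383: f=-1.571733 → w ← -2.589383 + 0.54·(-1.571733) = -3.438119
w(1.62) ≈ -3.4381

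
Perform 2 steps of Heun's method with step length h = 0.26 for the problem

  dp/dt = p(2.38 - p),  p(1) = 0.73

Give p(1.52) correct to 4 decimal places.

1.4265

Heun: k1 = f(t_n, p_n); k2 = f(t_n + h, p_n + h·k1); p_{n+1} = p_n + (h/2)·(k1 + k2).
t=1.000000, p=0.730000:
  k1 = f(1.000000, 0.730000) = 1.204500
  k2 = f(1.260000, 1.043170) = 1.394541
  p ← 0.730000 + (0.26/2)·(1.204500 + 1.394541) = 1.067875
t=1.260000, p=1.067875:
  k1 = f(1.260000, 1.067875) = 1.401186
  k2 = f(1.520000, 1.432184) = 1.357447
  p ← 1.067875 + (0.26/2)·(1.401186 + 1.357447) = 1.426498
p(1.52) ≈ 1.4265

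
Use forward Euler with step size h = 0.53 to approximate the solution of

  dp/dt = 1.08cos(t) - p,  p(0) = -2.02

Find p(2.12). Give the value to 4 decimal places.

Euler: p_{n+1} = p_n + h·f(t_n, p_n).
t=0.000000, p=-2.020000: f=3.100000 → p ← -2.020000 + 0.53·3.100000 = -0.377000
t=0.530000, p=-0.377000: f=1.308832 → p ← -0.377000 + 0.53·1.308832 = 0.316681
t=1.060000, p=0.316681: f=0.211301 → p ← 0.316681 + 0.53·0.211301 = 0.428670
t=1.590000, p=0.428670: f=-0.449409 → p ← 0.428670 + 0.53·(-0.449409) = 0.190484
p(2.12) ≈ 0.1905

0.1905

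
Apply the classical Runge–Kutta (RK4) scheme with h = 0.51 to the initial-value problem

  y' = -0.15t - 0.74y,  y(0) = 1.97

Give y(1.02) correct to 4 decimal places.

RK4: k1 = f(t_n, y_n); k2 = f(t_n + h/2, y_n + (h/2)·k1); k3 = f(t_n + h/2, y_n + (h/2)·k2); k4 = f(t_n + h, y_n + h·k3); y_{n+1} = y_n + (h/6)·(k1 + 2k2 + 2k3 + k4).
t=0.000000, y=1.970000:
  k1 = f(0.000000, 1.970000) = -1.457800
  k2 = f(0.255000, 1.598261) = -1.220963
  k3 = f(0.255000, 1.658654) = -1.265654
  k4 = f(0.510000, 1.324516) = -1.056642
  y ← 1.970000 + (0.51/6)·(k1 + 2k2 + 2k3 + k4) = 1.333547
t=0.510000, y=1.333547:
  k1 = f(0.510000, 1.333547) = -1.063325
  k2 = f(0.765000, 1.062400) = -0.900926
  k3 = f(0.765000, 1.103811) = -0.931570
  k4 = f(1.020000, 0.858447) = -0.788250
  y ← 1.333547 + (0.51/6)·(k1 + 2k2 + 2k3 + k4) = 0.864639
y(1.02) ≈ 0.8646

0.8646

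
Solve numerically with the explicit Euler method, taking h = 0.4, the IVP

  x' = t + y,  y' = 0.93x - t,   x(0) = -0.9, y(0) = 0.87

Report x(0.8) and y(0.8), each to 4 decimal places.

Euler on (x,y): x_{n+1} = x_n + h·x', y_{n+1} = y_n + h·y'.
0.000000: (-0.900000, 0.870000); f=(0.870000, -0.837000) → (-0.552000, 0.535200)
0.400000: (-0.552000, 0.535200); f=(0.935200, -0.913360) → (-0.177920, 0.169856)
(x(0.8), y(0.8)) ≈ (-0.1779, 0.1699)

-0.1779, 0.1699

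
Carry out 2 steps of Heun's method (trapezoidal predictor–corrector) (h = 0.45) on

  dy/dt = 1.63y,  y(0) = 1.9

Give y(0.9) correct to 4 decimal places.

Heun: k1 = f(t_n, y_n); k2 = f(t_n + h, y_n + h·k1); y_{n+1} = y_n + (h/2)·(k1 + k2).
t=0.000000, y=1.900000:
  k1 = f(0.000000, 1.900000) = 3.097000
  k2 = f(0.450000, 3.293650) = 5.368649
  y ← 1.900000 + (0.45/2)·(3.097000 + 5.368649) = 3.804771
t=0.450000, y=3.804771:
  k1 = f(0.450000, 3.804771) = 6.201777
  k2 = f(0.900000, 6.595571) = 10.750780
  y ← 3.804771 + (0.45/2)·(6.201777 + 10.750780) = 7.619097
y(0.9) ≈ 7.6191

7.6191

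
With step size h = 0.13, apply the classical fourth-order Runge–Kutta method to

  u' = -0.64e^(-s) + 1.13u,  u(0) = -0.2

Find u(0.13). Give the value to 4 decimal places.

RK4: k1 = f(s_n, u_n); k2 = f(s_n + h/2, u_n + (h/2)·k1); k3 = f(s_n + h/2, u_n + (h/2)·k2); k4 = f(s_n + h, u_n + h·k3); u_{n+1} = u_n + (h/6)·(k1 + 2k2 + 2k3 + k4).
s=0.000000, u=-0.200000:
  k1 = f(0.000000, -0.200000) = -0.866000
  k2 = f(0.065000, -0.256290) = -0.889331
  k3 = f(0.065000, -0.257807) = -0.891045
  k4 = f(0.130000, -0.315836) = -0.918876
  u ← -0.200000 + (0.13/6)·(k1 + 2k2 + 2k3 + k4) = -0.315822
u(0.13) ≈ -0.3158

-0.3158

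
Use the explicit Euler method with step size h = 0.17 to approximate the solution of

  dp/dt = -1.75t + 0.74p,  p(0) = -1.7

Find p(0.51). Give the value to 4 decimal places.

Euler: p_{n+1} = p_n + h·f(t_n, p_n).
t=0.000000, p=-1.700000: f=-1.258000 → p ← -1.700000 + 0.17·(-1.258000) = -1.913860
t=0.170000, p=-1.913860: f=-1.713756 → p ← -1.913860 + 0.17·(-1.713756) = -2.205199
t=0.340000, p=-2.205199: f=-2.226847 → p ← -2.205199 + 0.17·(-2.226847) = -2.583763
p(0.51) ≈ -2.5838

-2.5838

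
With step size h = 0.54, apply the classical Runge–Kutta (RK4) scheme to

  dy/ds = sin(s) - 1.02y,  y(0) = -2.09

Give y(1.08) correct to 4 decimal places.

RK4: k1 = f(s_n, y_n); k2 = f(s_n + h/2, y_n + (h/2)·k1); k3 = f(s_n + h/2, y_n + (h/2)·k2); k4 = f(s_n + h, y_n + h·k3); y_{n+1} = y_n + (h/6)·(k1 + 2k2 + 2k3 + k4).
s=0.000000, y=-2.090000:
  k1 = f(0.000000, -2.090000) = 2.131800
  k2 = f(0.270000, -1.514414) = 1.811434
  k3 = f(0.270000, -1.600913) = 1.899663
  k4 = f(0.540000, -1.064182) = 1.599602
  y ← -2.090000 + (0.54/6)·(k1 + 2k2 + 2k3 + k4) = -1.086176
s=0.540000, y=-1.086176:
  k1 = f(0.540000, -1.086176) = 1.622036
  k2 = f(0.810000, -0.648227) = 1.385478
  k3 = f(0.810000, -0.712097) = 1.450626
  k4 = f(1.080000, -0.302838) = 1.190853
  y ← -1.086176 + (0.54/6)·(k1 + 2k2 + 2k3 + k4) = -0.322518
y(1.08) ≈ -0.3225

-0.3225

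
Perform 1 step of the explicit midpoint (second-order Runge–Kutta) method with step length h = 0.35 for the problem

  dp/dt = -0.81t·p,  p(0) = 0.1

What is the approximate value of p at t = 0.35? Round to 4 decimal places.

0.0950

Midpoint: k1 = f(t_n, p_n); k2 = f(t_n + h/2, p_n + (h/2)·k1); p_{n+1} = p_n + h·k2.
t=0.000000, p=0.100000:
  k1 = f(0.000000, 0.100000) = 0.000000
  k2 = f(0.175000, 0.100000) = -0.014175
  p ← 0.100000 + 0.35·(-0.014175) = 0.095039
p(0.35) ≈ 0.0950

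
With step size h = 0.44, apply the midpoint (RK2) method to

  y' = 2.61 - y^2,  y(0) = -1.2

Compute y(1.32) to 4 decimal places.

Midpoint: k1 = f(t_n, y_n); k2 = f(t_n + h/2, y_n + (h/2)·k1); y_{n+1} = y_n + h·k2.
t=0.000000, y=-1.200000:
  k1 = f(0.000000, -1.200000) = 1.170000
  k2 = f(0.220000, -0.942600) = 1.721505
  y ← -1.200000 + 0.44·1.721505 = -0.442538
t=0.440000, y=-0.442538:
  k1 = f(0.440000, -0.442538) = 2.414160
  k2 = f(0.660000, 0.088578) = 2.602154
  y ← -0.442538 + 0.44·2.602154 = 0.702410
t=0.880000, y=0.702410:
  k1 = f(0.880000, 0.702410) = 2.116620
  k2 = f(1.100000, 1.168066) = 1.245621
  y ← 0.702410 + 0.44·1.245621 = 1.250483
y(1.32) ≈ 1.2505

1.2505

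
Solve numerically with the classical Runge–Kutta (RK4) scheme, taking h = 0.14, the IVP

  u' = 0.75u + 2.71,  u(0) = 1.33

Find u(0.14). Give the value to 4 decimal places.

1.8773

RK4: k1 = f(s_n, u_n); k2 = f(s_n + h/2, u_n + (h/2)·k1); k3 = f(s_n + h/2, u_n + (h/2)·k2); k4 = f(s_n + h, u_n + h·k3); u_{n+1} = u_n + (h/6)·(k1 + 2k2 + 2k3 + k4).
s=0.000000, u=1.330000:
  k1 = f(0.000000, 1.330000) = 3.707500
  k2 = f(0.070000, 1.589525) = 3.902144
  k3 = f(0.070000, 1.603150) = 3.912363
  k4 = f(0.140000, 1.877731) = 4.118298
  u ← 1.330000 + (0.14/6)·(k1 + 2k2 + 2k3 + k4) = 1.877279
u(0.14) ≈ 1.8773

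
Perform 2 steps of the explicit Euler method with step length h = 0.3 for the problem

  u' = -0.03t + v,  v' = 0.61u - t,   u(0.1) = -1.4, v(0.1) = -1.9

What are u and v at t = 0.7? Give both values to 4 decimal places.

-2.6304, -2.6669

Euler on (u,v): u_{n+1} = u_n + h·u', v_{n+1} = v_n + h·v'.
0.100000: (-1.400000, -1.900000); f=(-1.903000, -0.954000) → (-1.970900, -2.186200)
0.400000: (-1.970900, -2.186200); f=(-2.198200, -1.602249) → (-2.630360, -2.666875)
(u(0.7), v(0.7)) ≈ (-2.6304, -2.6669)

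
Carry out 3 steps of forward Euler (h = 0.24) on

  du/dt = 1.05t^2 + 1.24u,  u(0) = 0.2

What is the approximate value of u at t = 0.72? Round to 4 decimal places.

Euler: u_{n+1} = u_n + h·f(t_n, u_n).
t=0.000000, u=0.200000: f=0.248000 → u ← 0.200000 + 0.24·0.248000 = 0.259520
t=0.240000, u=0.259520: f=0.382285 → u ← 0.259520 + 0.24·0.382285 = 0.351268
t=0.480000, u=0.351268: f=0.677493 → u ← 0.351268 + 0.24·0.677493 = 0.513867
u(0.72) ≈ 0.5139

0.5139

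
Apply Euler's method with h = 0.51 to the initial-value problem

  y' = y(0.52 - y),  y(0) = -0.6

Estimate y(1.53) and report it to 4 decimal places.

-3.4642

Euler: y_{n+1} = y_n + h·f(x_n, y_n).
x=0.000000, y=-0.600000: f=-0.672000 → y ← -0.600000 + 0.51·(-0.672000) = -0.942720
x=0.510000, y=-0.942720: f=-1.378935 → y ← -0.942720 + 0.51·(-1.378935) = -1.645977
x=1.020000, y=-1.645977: f=-3.565149 → y ← -1.645977 + 0.51·(-3.565149) = -3.464203
y(1.53) ≈ -3.4642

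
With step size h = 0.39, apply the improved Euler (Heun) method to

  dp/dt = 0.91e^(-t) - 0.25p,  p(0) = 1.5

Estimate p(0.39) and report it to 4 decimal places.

Heun: k1 = f(t_n, p_n); k2 = f(t_n + h, p_n + h·k1); p_{n+1} = p_n + (h/2)·(k1 + k2).
t=0.000000, p=1.500000:
  k1 = f(0.000000, 1.500000) = 0.535000
  k2 = f(0.390000, 1.708650) = 0.188959
  p ← 1.500000 + (0.39/2)·(0.535000 + 0.188959) = 1.641172
p(0.39) ≈ 1.6412

1.6412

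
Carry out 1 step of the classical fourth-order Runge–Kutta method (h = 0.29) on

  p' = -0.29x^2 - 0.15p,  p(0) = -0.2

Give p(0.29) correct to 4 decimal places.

-0.1938

RK4: k1 = f(x_n, p_n); k2 = f(x_n + h/2, p_n + (h/2)·k1); k3 = f(x_n + h/2, p_n + (h/2)·k2); k4 = f(x_n + h, p_n + h·k3); p_{n+1} = p_n + (h/6)·(k1 + 2k2 + 2k3 + k4).
x=0.000000, p=-0.200000:
  k1 = f(0.000000, -0.200000) = 0.030000
  k2 = f(0.145000, -0.195650) = 0.023250
  k3 = f(0.145000, -0.196629) = 0.023397
  k4 = f(0.290000, -0.193215) = 0.004593
  p ← -0.200000 + (0.29/6)·(k1 + 2k2 + 2k3 + k4) = -0.193819
p(0.29) ≈ -0.1938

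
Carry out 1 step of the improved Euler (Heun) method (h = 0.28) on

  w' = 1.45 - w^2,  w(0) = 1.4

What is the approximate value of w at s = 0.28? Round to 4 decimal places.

1.3103

Heun: k1 = f(s_n, w_n); k2 = f(s_n + h, w_n + h·k1); w_{n+1} = w_n + (h/2)·(k1 + k2).
s=0.000000, w=1.400000:
  k1 = f(0.000000, 1.400000) = -0.510000
  k2 = f(0.280000, 1.257200) = -0.130552
  w ← 1.400000 + (0.28/2)·(-0.510000 + (-0.130552)) = 1.310323
w(0.28) ≈ 1.3103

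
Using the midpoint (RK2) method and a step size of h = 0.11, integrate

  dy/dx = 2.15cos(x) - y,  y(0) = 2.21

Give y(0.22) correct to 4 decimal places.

2.1947

Midpoint: k1 = f(x_n, y_n); k2 = f(x_n + h/2, y_n + (h/2)·k1); y_{n+1} = y_n + h·k2.
x=0.000000, y=2.210000:
  k1 = f(0.000000, 2.210000) = -0.060000
  k2 = f(0.055000, 2.206700) = -0.059951
  y ← 2.210000 + 0.11·(-0.059951) = 2.203405
x=0.110000, y=2.203405:
  k1 = f(0.110000, 2.203405) = -0.066400
  k2 = f(0.165000, 2.199753) = -0.078954
  y ← 2.203405 + 0.11·(-0.078954) = 2.194720
y(0.22) ≈ 2.1947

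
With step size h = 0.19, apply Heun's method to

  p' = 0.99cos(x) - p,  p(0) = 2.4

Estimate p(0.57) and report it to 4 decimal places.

Heun: k1 = f(x_n, p_n); k2 = f(x_n + h, p_n + h·k1); p_{n+1} = p_n + (h/2)·(k1 + k2).
x=0.000000, p=2.400000:
  k1 = f(0.000000, 2.400000) = -1.410000
  k2 = f(0.190000, 2.132100) = -1.159916
  p ← 2.400000 + (0.19/2)·(-1.410000 + (-1.159916)) = 2.155858
x=0.190000, p=2.155858:
  k1 = f(0.190000, 2.155858) = -1.183674
  k2 = f(0.380000, 1.930960) = -1.011582
  p ← 2.155858 + (0.19/2)·(-1.183674 + (-1.011582)) = 1.947309
x=0.380000, p=1.947309:
  k1 = f(0.380000, 1.947309) = -1.027931
  k2 = f(0.570000, 1.752002) = -0.918520
  p ← 1.947309 + (0.19/2)·(-1.027931 + (-0.918520)) = 1.762396
p(0.57) ≈ 1.7624

1.7624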